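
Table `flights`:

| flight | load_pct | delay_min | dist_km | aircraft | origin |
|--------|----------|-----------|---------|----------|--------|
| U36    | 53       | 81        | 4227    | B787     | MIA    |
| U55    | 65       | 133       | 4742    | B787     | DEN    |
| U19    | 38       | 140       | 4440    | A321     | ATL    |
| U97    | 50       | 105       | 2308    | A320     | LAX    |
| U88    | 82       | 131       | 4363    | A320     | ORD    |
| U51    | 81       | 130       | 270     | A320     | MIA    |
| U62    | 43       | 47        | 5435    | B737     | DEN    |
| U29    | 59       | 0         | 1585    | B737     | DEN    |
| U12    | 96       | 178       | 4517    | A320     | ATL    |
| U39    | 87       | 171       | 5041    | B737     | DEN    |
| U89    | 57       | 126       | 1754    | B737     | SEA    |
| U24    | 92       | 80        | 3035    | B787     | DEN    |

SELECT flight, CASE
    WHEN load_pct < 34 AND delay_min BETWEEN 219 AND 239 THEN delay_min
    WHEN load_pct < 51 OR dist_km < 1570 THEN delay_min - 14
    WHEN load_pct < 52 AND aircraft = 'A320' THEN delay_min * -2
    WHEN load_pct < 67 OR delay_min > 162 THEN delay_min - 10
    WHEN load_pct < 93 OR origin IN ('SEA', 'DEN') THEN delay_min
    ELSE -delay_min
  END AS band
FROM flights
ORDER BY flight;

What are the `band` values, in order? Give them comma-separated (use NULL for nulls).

168, 126, 80, -10, 71, 161, 116, 123, 33, 131, 116, 91

flight=U12: load_pct < 67 OR delay_min > 162 → 168
flight=U19: load_pct < 51 OR dist_km < 1570 → 126
flight=U24: load_pct < 93 OR origin IN ('SEA', 'DEN') → 80
flight=U29: load_pct < 67 OR delay_min > 162 → -10
flight=U36: load_pct < 67 OR delay_min > 162 → 71
flight=U39: load_pct < 67 OR delay_min > 162 → 161
flight=U51: load_pct < 51 OR dist_km < 1570 → 116
flight=U55: load_pct < 67 OR delay_min > 162 → 123
flight=U62: load_pct < 51 OR dist_km < 1570 → 33
flight=U88: load_pct < 93 OR origin IN ('SEA', 'DEN') → 131
flight=U89: load_pct < 67 OR delay_min > 162 → 116
flight=U97: load_pct < 51 OR dist_km < 1570 → 91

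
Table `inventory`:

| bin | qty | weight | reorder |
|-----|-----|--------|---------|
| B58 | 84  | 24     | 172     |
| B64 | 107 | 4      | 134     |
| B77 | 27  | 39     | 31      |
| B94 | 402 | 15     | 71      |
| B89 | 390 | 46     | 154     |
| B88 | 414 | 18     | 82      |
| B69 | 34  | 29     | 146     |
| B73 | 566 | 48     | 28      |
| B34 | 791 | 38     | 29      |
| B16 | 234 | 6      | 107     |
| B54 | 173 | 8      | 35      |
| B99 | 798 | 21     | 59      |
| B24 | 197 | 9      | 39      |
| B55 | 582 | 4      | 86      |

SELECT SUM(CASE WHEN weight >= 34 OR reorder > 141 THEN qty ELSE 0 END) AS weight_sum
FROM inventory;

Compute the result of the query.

1892

bin=B58: ✓ → 84
bin=B64: ✗
bin=B77: ✓ → 27
bin=B94: ✗
bin=B89: ✓ → 390
bin=B88: ✗
bin=B69: ✓ → 34
bin=B73: ✓ → 566
bin=B34: ✓ → 791
bin=B16: ✗
bin=B54: ✗
bin=B99: ✗
bin=B24: ✗
bin=B55: ✗
weight_sum = 84 + 27 + 390 + 34 + 566 + 791 = 1892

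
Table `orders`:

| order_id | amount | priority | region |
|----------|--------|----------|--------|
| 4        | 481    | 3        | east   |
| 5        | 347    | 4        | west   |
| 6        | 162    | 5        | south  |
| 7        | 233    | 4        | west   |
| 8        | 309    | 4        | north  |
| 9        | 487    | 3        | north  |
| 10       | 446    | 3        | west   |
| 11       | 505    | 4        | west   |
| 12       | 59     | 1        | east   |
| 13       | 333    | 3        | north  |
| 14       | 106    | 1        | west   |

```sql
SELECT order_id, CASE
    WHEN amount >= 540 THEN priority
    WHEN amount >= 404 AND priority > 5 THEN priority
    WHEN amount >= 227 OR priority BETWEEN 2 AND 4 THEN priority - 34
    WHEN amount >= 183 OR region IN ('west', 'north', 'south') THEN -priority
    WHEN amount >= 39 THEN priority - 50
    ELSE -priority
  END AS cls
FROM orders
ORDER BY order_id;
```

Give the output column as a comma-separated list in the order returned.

order_id=4: amount >= 227 OR priority BETWEEN 2 AND 4 → -31
order_id=5: amount >= 227 OR priority BETWEEN 2 AND 4 → -30
order_id=6: amount >= 183 OR region IN ('west', 'north', 'south') → -5
order_id=7: amount >= 227 OR priority BETWEEN 2 AND 4 → -30
order_id=8: amount >= 227 OR priority BETWEEN 2 AND 4 → -30
order_id=9: amount >= 227 OR priority BETWEEN 2 AND 4 → -31
order_id=10: amount >= 227 OR priority BETWEEN 2 AND 4 → -31
order_id=11: amount >= 227 OR priority BETWEEN 2 AND 4 → -30
order_id=12: amount >= 39 → -49
order_id=13: amount >= 227 OR priority BETWEEN 2 AND 4 → -31
order_id=14: amount >= 183 OR region IN ('west', 'north', 'south') → -1

-31, -30, -5, -30, -30, -31, -31, -30, -49, -31, -1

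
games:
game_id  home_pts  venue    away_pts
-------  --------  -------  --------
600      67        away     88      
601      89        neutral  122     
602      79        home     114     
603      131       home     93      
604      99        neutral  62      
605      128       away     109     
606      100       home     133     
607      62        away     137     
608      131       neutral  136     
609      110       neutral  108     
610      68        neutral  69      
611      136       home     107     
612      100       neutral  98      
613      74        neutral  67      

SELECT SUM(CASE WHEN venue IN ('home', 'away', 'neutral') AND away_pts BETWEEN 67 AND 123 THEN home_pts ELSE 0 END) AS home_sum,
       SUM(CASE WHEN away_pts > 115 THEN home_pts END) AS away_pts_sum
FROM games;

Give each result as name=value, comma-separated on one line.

home_sum=982, away_pts_sum=382

[home_sum: venue IN ('home', 'away', 'neutral') AND away_pts BETWEEN 67 AND 123]
game_id=600: ✓ → 67
game_id=601: ✓ → 89
game_id=602: ✓ → 79
game_id=603: ✓ → 131
game_id=604: ✗
game_id=605: ✓ → 128
game_id=606: ✗
game_id=607: ✗
game_id=608: ✗
game_id=609: ✓ → 110
game_id=610: ✓ → 68
game_id=611: ✓ → 136
game_id=612: ✓ → 100
game_id=613: ✓ → 74
home_sum = 67 + 89 + 79 + 131 + 128 + 110 + 68 + 136 + 100 + 74 = 982
—
[away_pts_sum: away_pts > 115]
game_id=600: ✗
game_id=601: ✓ → 89
game_id=602: ✗
game_id=603: ✗
game_id=604: ✗
game_id=605: ✗
game_id=606: ✓ → 100
game_id=607: ✓ → 62
game_id=608: ✓ → 131
game_id=609: ✗
game_id=610: ✗
game_id=611: ✗
game_id=612: ✗
game_id=613: ✗
away_pts_sum = 89 + 100 + 62 + 131 = 382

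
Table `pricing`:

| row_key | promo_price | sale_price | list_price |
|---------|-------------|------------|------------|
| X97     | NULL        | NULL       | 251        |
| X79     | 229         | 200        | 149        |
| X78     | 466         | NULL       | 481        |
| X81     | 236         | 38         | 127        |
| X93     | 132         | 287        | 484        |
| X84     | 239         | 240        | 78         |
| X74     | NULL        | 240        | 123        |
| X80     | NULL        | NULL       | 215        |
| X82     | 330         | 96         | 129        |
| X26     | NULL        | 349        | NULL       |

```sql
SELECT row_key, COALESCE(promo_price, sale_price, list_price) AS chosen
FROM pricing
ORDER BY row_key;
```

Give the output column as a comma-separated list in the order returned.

349, 240, 466, 229, 215, 236, 330, 239, 132, 251

row_key=X26: promo_price=NULL, sale_price=349 → 349
row_key=X74: promo_price=NULL, sale_price=240 → 240
row_key=X78: promo_price=466 → 466
row_key=X79: promo_price=229 → 229
row_key=X80: promo_price=NULL, sale_price=NULL, list_price=215 → 215
row_key=X81: promo_price=236 → 236
row_key=X82: promo_price=330 → 330
row_key=X84: promo_price=239 → 239
row_key=X93: promo_price=132 → 132
row_key=X97: promo_price=NULL, sale_price=NULL, list_price=251 → 251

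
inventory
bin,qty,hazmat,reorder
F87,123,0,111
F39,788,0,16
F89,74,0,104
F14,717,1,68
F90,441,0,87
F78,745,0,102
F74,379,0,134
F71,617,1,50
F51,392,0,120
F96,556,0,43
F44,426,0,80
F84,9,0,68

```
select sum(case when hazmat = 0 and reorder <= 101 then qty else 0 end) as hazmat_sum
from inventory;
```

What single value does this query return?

2220

bin=F87: ✗
bin=F39: ✓ → 788
bin=F89: ✗
bin=F14: ✗
bin=F90: ✓ → 441
bin=F78: ✗
bin=F74: ✗
bin=F71: ✗
bin=F51: ✗
bin=F96: ✓ → 556
bin=F44: ✓ → 426
bin=F84: ✓ → 9
hazmat_sum = 788 + 441 + 556 + 426 + 9 = 2220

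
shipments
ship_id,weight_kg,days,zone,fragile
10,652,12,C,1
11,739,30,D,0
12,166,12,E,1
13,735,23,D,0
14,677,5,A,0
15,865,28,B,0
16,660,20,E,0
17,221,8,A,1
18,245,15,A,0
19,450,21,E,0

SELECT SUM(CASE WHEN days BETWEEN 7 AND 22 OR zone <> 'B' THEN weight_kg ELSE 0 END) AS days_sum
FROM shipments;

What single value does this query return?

ship_id=10: ✓ → 652
ship_id=11: ✓ → 739
ship_id=12: ✓ → 166
ship_id=13: ✓ → 735
ship_id=14: ✓ → 677
ship_id=15: ✗
ship_id=16: ✓ → 660
ship_id=17: ✓ → 221
ship_id=18: ✓ → 245
ship_id=19: ✓ → 450
days_sum = 652 + 739 + 166 + 735 + 677 + 660 + 221 + 245 + 450 = 4545

4545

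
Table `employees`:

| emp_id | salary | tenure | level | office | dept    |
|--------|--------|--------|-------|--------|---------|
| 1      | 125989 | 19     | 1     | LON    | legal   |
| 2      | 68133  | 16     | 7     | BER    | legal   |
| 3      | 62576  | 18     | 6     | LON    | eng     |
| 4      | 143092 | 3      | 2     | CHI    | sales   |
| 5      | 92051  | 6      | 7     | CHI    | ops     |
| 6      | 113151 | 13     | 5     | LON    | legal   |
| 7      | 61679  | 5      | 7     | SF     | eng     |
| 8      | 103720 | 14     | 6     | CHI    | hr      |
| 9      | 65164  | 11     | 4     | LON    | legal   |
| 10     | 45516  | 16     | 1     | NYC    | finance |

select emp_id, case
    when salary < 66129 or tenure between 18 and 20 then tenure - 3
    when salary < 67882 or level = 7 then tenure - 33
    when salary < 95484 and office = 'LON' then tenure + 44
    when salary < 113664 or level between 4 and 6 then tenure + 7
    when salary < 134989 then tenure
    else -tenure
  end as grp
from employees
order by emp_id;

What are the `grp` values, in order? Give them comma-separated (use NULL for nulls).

emp_id=1: salary < 66129 or tenure between 18 and 20 → 16
emp_id=2: salary < 67882 or level = 7 → -17
emp_id=3: salary < 66129 or tenure between 18 and 20 → 15
emp_id=4: ELSE → -3
emp_id=5: salary < 67882 or level = 7 → -27
emp_id=6: salary < 113664 or level between 4 and 6 → 20
emp_id=7: salary < 66129 or tenure between 18 and 20 → 2
emp_id=8: salary < 113664 or level between 4 and 6 → 21
emp_id=9: salary < 66129 or tenure between 18 and 20 → 8
emp_id=10: salary < 66129 or tenure between 18 and 20 → 13

16, -17, 15, -3, -27, 20, 2, 21, 8, 13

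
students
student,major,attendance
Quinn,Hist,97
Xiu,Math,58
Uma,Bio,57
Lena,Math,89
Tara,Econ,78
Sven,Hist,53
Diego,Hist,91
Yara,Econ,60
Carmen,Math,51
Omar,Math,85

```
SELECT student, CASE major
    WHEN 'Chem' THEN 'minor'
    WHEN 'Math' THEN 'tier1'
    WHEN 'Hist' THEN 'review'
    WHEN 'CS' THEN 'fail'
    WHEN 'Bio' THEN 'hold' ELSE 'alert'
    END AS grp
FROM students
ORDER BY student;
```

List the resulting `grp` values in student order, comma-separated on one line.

tier1, review, tier1, tier1, review, review, alert, hold, tier1, alert

student=Carmen: major='Math' → tier1
student=Diego: major='Hist' → review
student=Lena: major='Math' → tier1
student=Omar: major='Math' → tier1
student=Quinn: major='Hist' → review
student=Sven: major='Hist' → review
student=Tara: ELSE → alert
student=Uma: major='Bio' → hold
student=Xiu: major='Math' → tier1
student=Yara: ELSE → alert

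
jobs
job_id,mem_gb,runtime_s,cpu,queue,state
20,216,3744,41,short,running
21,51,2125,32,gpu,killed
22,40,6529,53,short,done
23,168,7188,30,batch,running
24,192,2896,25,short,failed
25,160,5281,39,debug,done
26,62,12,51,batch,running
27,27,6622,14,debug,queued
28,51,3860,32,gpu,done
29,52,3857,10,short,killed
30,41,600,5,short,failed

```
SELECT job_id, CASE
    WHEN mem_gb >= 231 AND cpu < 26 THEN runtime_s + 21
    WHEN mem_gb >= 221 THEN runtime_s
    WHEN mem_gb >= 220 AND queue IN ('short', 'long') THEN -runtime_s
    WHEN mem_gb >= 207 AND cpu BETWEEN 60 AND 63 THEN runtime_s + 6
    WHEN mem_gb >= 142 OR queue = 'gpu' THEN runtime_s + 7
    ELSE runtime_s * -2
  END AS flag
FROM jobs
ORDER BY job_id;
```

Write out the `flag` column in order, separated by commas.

3751, 2132, -13058, 7195, 2903, 5288, -24, -13244, 3867, -7714, -1200

job_id=20: mem_gb >= 142 OR queue = 'gpu' → 3751
job_id=21: mem_gb >= 142 OR queue = 'gpu' → 2132
job_id=22: ELSE → -13058
job_id=23: mem_gb >= 142 OR queue = 'gpu' → 7195
job_id=24: mem_gb >= 142 OR queue = 'gpu' → 2903
job_id=25: mem_gb >= 142 OR queue = 'gpu' → 5288
job_id=26: ELSE → -24
job_id=27: ELSE → -13244
job_id=28: mem_gb >= 142 OR queue = 'gpu' → 3867
job_id=29: ELSE → -7714
job_id=30: ELSE → -1200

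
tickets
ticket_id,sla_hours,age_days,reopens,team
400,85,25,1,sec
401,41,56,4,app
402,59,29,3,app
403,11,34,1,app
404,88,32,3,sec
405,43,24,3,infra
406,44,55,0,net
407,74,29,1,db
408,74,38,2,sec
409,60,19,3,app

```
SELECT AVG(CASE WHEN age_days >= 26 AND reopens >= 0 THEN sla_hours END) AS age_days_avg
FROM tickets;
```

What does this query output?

ticket_id=400: ✗
ticket_id=401: ✓ → 41
ticket_id=402: ✓ → 59
ticket_id=403: ✓ → 11
ticket_id=404: ✓ → 88
ticket_id=405: ✗
ticket_id=406: ✓ → 44
ticket_id=407: ✓ → 74
ticket_id=408: ✓ → 74
ticket_id=409: ✗
age_days_avg = (41 + 59 + 11 + 88 + 44 + 74 + 74) / 7 = 55.8571428571

55.8571428571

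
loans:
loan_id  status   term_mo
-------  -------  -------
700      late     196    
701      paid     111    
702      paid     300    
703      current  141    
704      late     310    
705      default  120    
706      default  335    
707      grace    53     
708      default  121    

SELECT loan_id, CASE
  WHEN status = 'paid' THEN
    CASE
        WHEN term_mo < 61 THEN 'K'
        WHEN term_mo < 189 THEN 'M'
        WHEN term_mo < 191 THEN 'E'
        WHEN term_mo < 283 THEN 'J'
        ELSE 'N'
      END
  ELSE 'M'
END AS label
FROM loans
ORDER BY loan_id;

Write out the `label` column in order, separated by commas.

loan_id=700: status='late' → outer ELSE → M
loan_id=701: status='paid' → inner[term_mo < 189] → M
loan_id=702: status='paid' → inner[ELSE] → N
loan_id=703: status='current' → outer ELSE → M
loan_id=704: status='late' → outer ELSE → M
loan_id=705: status='default' → outer ELSE → M
loan_id=706: status='default' → outer ELSE → M
loan_id=707: status='grace' → outer ELSE → M
loan_id=708: status='default' → outer ELSE → M

M, M, N, M, M, M, M, M, M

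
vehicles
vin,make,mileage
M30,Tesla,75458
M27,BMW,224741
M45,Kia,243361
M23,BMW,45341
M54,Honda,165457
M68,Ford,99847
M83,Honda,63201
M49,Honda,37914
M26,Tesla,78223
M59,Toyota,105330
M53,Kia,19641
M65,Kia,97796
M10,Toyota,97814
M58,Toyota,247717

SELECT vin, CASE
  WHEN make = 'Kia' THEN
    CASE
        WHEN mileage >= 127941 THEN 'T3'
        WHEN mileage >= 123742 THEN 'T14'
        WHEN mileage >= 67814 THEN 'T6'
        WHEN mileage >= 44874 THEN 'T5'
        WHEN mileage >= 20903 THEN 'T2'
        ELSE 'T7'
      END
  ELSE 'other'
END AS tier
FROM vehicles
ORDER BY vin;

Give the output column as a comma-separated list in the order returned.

other, other, other, other, other, T3, other, T7, other, other, other, T6, other, other

vin=M10: make='Toyota' → outer ELSE → other
vin=M23: make='BMW' → outer ELSE → other
vin=M26: make='Tesla' → outer ELSE → other
vin=M27: make='BMW' → outer ELSE → other
vin=M30: make='Tesla' → outer ELSE → other
vin=M45: make='Kia' → inner[mileage >= 127941] → T3
vin=M49: make='Honda' → outer ELSE → other
vin=M53: make='Kia' → inner[ELSE] → T7
vin=M54: make='Honda' → outer ELSE → other
vin=M58: make='Toyota' → outer ELSE → other
vin=M59: make='Toyota' → outer ELSE → other
vin=M65: make='Kia' → inner[mileage >= 67814] → T6
vin=M68: make='Ford' → outer ELSE → other
vin=M83: make='Honda' → outer ELSE → other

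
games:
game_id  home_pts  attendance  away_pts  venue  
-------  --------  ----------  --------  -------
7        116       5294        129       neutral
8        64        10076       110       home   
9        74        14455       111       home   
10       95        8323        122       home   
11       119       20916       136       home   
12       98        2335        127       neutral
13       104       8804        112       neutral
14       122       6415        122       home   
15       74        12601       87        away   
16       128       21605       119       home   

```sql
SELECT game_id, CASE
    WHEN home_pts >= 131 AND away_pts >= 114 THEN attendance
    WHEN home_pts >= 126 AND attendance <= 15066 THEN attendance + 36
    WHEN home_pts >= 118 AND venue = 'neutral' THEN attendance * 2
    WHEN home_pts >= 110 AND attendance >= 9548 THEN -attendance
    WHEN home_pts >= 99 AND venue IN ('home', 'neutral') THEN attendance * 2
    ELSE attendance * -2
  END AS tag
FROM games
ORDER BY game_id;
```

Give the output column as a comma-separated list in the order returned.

game_id=7: home_pts >= 99 AND venue IN ('home', 'neutral') → 10588
game_id=8: ELSE → -20152
game_id=9: ELSE → -28910
game_id=10: ELSE → -16646
game_id=11: home_pts >= 110 AND attendance >= 9548 → -20916
game_id=12: ELSE → -4670
game_id=13: home_pts >= 99 AND venue IN ('home', 'neutral') → 17608
game_id=14: home_pts >= 99 AND venue IN ('home', 'neutral') → 12830
game_id=15: ELSE → -25202
game_id=16: home_pts >= 110 AND attendance >= 9548 → -21605

10588, -20152, -28910, -16646, -20916, -4670, 17608, 12830, -25202, -21605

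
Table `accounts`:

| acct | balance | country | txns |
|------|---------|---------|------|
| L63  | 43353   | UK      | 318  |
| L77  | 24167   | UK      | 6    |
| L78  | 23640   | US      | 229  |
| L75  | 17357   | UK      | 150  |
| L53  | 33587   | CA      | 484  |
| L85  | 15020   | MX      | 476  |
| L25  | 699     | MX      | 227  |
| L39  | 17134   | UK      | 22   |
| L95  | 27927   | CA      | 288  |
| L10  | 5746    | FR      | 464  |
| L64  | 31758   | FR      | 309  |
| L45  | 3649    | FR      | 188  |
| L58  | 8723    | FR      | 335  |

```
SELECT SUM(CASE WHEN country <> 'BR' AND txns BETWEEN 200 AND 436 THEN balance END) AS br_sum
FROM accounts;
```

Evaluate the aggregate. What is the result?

136100

acct=L63: ✓ → 43353
acct=L77: ✗
acct=L78: ✓ → 23640
acct=L75: ✗
acct=L53: ✗
acct=L85: ✗
acct=L25: ✓ → 699
acct=L39: ✗
acct=L95: ✓ → 27927
acct=L10: ✗
acct=L64: ✓ → 31758
acct=L45: ✗
acct=L58: ✓ → 8723
br_sum = 43353 + 23640 + 699 + 27927 + 31758 + 8723 = 136100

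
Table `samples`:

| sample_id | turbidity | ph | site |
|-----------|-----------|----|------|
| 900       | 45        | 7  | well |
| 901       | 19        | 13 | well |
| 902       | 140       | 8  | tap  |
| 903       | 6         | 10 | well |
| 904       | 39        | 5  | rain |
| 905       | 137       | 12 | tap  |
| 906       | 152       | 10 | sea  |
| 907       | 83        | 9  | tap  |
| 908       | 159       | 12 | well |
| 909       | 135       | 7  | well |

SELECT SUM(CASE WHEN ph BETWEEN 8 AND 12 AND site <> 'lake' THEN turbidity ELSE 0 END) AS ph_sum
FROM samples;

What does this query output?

677

sample_id=900: ✗
sample_id=901: ✗
sample_id=902: ✓ → 140
sample_id=903: ✓ → 6
sample_id=904: ✗
sample_id=905: ✓ → 137
sample_id=906: ✓ → 152
sample_id=907: ✓ → 83
sample_id=908: ✓ → 159
sample_id=909: ✗
ph_sum = 140 + 6 + 137 + 152 + 83 + 159 = 677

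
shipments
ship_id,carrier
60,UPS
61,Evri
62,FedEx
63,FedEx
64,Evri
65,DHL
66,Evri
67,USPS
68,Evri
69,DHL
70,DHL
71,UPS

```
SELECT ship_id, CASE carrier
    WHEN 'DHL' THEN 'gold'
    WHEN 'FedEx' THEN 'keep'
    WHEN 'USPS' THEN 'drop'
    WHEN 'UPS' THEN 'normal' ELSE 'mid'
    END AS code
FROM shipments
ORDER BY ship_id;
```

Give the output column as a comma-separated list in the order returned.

ship_id=60: carrier='UPS' → normal
ship_id=61: ELSE → mid
ship_id=62: carrier='FedEx' → keep
ship_id=63: carrier='FedEx' → keep
ship_id=64: ELSE → mid
ship_id=65: carrier='DHL' → gold
ship_id=66: ELSE → mid
ship_id=67: carrier='USPS' → drop
ship_id=68: ELSE → mid
ship_id=69: carrier='DHL' → gold
ship_id=70: carrier='DHL' → gold
ship_id=71: carrier='UPS' → normal

normal, mid, keep, keep, mid, gold, mid, drop, mid, gold, gold, normal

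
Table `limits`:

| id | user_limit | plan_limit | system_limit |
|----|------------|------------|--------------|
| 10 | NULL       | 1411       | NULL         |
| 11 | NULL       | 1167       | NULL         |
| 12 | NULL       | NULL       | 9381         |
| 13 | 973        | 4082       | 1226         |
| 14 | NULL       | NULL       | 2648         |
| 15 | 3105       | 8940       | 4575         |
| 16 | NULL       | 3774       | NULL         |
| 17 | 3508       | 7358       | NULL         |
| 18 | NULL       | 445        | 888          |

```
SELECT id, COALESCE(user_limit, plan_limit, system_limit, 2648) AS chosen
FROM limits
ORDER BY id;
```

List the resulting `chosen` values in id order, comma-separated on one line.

id=10: user_limit=NULL, plan_limit=1411 → 1411
id=11: user_limit=NULL, plan_limit=1167 → 1167
id=12: user_limit=NULL, plan_limit=NULL, system_limit=9381 → 9381
id=13: user_limit=973 → 973
id=14: user_limit=NULL, plan_limit=NULL, system_limit=2648 → 2648
id=15: user_limit=3105 → 3105
id=16: user_limit=NULL, plan_limit=3774 → 3774
id=17: user_limit=3508 → 3508
id=18: user_limit=NULL, plan_limit=445 → 445

1411, 1167, 9381, 973, 2648, 3105, 3774, 3508, 445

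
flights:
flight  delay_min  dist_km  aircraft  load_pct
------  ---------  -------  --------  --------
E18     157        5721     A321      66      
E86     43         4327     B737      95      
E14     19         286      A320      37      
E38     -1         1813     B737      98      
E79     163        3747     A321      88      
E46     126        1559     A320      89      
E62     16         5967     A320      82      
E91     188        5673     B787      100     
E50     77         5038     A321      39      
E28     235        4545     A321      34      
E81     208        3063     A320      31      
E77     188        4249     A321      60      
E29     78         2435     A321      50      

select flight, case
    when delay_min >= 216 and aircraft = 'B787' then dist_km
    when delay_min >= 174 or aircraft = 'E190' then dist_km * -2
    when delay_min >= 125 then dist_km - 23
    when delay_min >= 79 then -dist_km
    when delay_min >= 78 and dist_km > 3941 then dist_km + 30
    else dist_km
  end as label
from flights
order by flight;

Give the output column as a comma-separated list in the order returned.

flight=E14: ELSE → 286
flight=E18: delay_min >= 125 → 5698
flight=E28: delay_min >= 174 or aircraft = 'E190' → -9090
flight=E29: ELSE → 2435
flight=E38: ELSE → 1813
flight=E46: delay_min >= 125 → 1536
flight=E50: ELSE → 5038
flight=E62: ELSE → 5967
flight=E77: delay_min >= 174 or aircraft = 'E190' → -8498
flight=E79: delay_min >= 125 → 3724
flight=E81: delay_min >= 174 or aircraft = 'E190' → -6126
flight=E86: ELSE → 4327
flight=E91: delay_min >= 174 or aircraft = 'E190' → -11346

286, 5698, -9090, 2435, 1813, 1536, 5038, 5967, -8498, 3724, -6126, 4327, -11346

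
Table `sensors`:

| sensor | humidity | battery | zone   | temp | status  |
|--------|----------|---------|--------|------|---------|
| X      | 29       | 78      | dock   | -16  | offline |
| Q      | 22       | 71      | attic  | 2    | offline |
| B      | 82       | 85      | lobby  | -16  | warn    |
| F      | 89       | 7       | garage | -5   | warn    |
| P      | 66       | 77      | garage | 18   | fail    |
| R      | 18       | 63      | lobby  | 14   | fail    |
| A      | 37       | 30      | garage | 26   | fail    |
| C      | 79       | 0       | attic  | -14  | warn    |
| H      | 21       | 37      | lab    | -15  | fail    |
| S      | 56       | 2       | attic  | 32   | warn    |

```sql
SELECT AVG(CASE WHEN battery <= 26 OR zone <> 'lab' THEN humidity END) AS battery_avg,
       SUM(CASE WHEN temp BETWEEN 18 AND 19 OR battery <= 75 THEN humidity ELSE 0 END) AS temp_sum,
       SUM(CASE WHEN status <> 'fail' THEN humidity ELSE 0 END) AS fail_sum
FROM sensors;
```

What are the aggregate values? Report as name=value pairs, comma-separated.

[battery_avg: battery <= 26 OR zone <> 'lab']
sensor=X: ✓ → 29
sensor=Q: ✓ → 22
sensor=B: ✓ → 82
sensor=F: ✓ → 89
sensor=P: ✓ → 66
sensor=R: ✓ → 18
sensor=A: ✓ → 37
sensor=C: ✓ → 79
sensor=H: ✗
sensor=S: ✓ → 56
battery_avg = (29 + 22 + 82 + 89 + 66 + 18 + 37 + 79 + 56) / 9 = 53.1111111111
—
[temp_sum: temp BETWEEN 18 AND 19 OR battery <= 75]
sensor=X: ✗
sensor=Q: ✓ → 22
sensor=B: ✗
sensor=F: ✓ → 89
sensor=P: ✓ → 66
sensor=R: ✓ → 18
sensor=A: ✓ → 37
sensor=C: ✓ → 79
sensor=H: ✓ → 21
sensor=S: ✓ → 56
temp_sum = 22 + 89 + 66 + 18 + 37 + 79 + 21 + 56 = 388
—
[fail_sum: status <> 'fail']
sensor=X: ✓ → 29
sensor=Q: ✓ → 22
sensor=B: ✓ → 82
sensor=F: ✓ → 89
sensor=P: ✗
sensor=R: ✗
sensor=A: ✗
sensor=C: ✓ → 79
sensor=H: ✗
sensor=S: ✓ → 56
fail_sum = 29 + 22 + 82 + 89 + 79 + 56 = 357

battery_avg=53.1111111111, temp_sum=388, fail_sum=357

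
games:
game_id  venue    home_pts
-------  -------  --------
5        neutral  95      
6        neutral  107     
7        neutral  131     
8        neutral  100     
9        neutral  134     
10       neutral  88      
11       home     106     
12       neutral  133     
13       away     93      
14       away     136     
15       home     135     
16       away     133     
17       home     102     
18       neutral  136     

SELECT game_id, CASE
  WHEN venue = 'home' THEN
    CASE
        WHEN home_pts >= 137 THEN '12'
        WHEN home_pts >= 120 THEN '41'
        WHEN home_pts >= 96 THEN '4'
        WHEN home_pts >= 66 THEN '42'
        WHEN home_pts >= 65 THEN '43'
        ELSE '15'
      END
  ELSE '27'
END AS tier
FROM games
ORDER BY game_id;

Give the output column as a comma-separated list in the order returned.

game_id=5: venue='neutral' → outer ELSE → 27
game_id=6: venue='neutral' → outer ELSE → 27
game_id=7: venue='neutral' → outer ELSE → 27
game_id=8: venue='neutral' → outer ELSE → 27
game_id=9: venue='neutral' → outer ELSE → 27
game_id=10: venue='neutral' → outer ELSE → 27
game_id=11: venue='home' → inner[home_pts >= 96] → 4
game_id=12: venue='neutral' → outer ELSE → 27
game_id=13: venue='away' → outer ELSE → 27
game_id=14: venue='away' → outer ELSE → 27
game_id=15: venue='home' → inner[home_pts >= 120] → 41
game_id=16: venue='away' → outer ELSE → 27
game_id=17: venue='home' → inner[home_pts >= 96] → 4
game_id=18: venue='neutral' → outer ELSE → 27

27, 27, 27, 27, 27, 27, 4, 27, 27, 27, 41, 27, 4, 27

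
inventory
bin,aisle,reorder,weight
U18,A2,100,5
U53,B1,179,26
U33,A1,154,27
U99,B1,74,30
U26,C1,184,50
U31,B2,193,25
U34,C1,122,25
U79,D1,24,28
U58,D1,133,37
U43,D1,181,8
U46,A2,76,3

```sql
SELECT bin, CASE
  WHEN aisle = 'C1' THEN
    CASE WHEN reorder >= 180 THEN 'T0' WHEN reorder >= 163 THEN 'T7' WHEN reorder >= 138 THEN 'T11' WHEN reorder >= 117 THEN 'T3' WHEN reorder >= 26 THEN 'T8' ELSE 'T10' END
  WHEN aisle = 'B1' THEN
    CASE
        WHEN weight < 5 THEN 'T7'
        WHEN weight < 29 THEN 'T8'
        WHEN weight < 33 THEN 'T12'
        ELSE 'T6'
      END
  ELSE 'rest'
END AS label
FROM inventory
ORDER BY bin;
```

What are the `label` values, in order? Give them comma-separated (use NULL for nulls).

bin=U18: aisle='A2' → outer ELSE → rest
bin=U26: aisle='C1' → inner[reorder >= 180] → T0
bin=U31: aisle='B2' → outer ELSE → rest
bin=U33: aisle='A1' → outer ELSE → rest
bin=U34: aisle='C1' → inner[reorder >= 117] → T3
bin=U43: aisle='D1' → outer ELSE → rest
bin=U46: aisle='A2' → outer ELSE → rest
bin=U53: aisle='B1' → inner[weight < 29] → T8
bin=U58: aisle='D1' → outer ELSE → rest
bin=U79: aisle='D1' → outer ELSE → rest
bin=U99: aisle='B1' → inner[weight < 33] → T12

rest, T0, rest, rest, T3, rest, rest, T8, rest, rest, T12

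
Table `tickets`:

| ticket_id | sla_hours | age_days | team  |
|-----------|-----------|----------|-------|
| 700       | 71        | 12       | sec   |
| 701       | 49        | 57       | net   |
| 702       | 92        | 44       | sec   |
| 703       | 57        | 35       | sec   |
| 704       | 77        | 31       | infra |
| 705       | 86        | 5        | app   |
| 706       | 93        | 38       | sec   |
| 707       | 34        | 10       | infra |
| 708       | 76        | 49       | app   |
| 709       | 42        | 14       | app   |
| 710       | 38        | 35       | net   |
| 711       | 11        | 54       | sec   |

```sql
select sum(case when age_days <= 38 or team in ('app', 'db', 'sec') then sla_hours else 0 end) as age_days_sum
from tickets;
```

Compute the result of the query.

677

ticket_id=700: ✓ → 71
ticket_id=701: ✗
ticket_id=702: ✓ → 92
ticket_id=703: ✓ → 57
ticket_id=704: ✓ → 77
ticket_id=705: ✓ → 86
ticket_id=706: ✓ → 93
ticket_id=707: ✓ → 34
ticket_id=708: ✓ → 76
ticket_id=709: ✓ → 42
ticket_id=710: ✓ → 38
ticket_id=711: ✓ → 11
age_days_sum = 71 + 92 + 57 + 77 + 86 + 93 + 34 + 76 + 42 + 38 + 11 = 677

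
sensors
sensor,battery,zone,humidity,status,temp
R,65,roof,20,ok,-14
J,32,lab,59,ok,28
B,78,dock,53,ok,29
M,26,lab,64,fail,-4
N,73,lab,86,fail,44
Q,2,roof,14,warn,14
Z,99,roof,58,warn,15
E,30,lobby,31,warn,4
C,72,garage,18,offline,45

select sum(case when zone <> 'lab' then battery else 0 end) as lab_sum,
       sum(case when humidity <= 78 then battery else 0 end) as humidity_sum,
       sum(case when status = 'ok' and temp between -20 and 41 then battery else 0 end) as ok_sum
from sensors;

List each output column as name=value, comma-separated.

lab_sum=346, humidity_sum=404, ok_sum=175

[lab_sum: zone <> 'lab']
sensor=R: ✓ → 65
sensor=J: ✗
sensor=B: ✓ → 78
sensor=M: ✗
sensor=N: ✗
sensor=Q: ✓ → 2
sensor=Z: ✓ → 99
sensor=E: ✓ → 30
sensor=C: ✓ → 72
lab_sum = 65 + 78 + 2 + 99 + 30 + 72 = 346
—
[humidity_sum: humidity <= 78]
sensor=R: ✓ → 65
sensor=J: ✓ → 32
sensor=B: ✓ → 78
sensor=M: ✓ → 26
sensor=N: ✗
sensor=Q: ✓ → 2
sensor=Z: ✓ → 99
sensor=E: ✓ → 30
sensor=C: ✓ → 72
humidity_sum = 65 + 32 + 78 + 26 + 2 + 99 + 30 + 72 = 404
—
[ok_sum: status = 'ok' and temp between -20 and 41]
sensor=R: ✓ → 65
sensor=J: ✓ → 32
sensor=B: ✓ → 78
sensor=M: ✗
sensor=N: ✗
sensor=Q: ✗
sensor=Z: ✗
sensor=E: ✗
sensor=C: ✗
ok_sum = 65 + 32 + 78 = 175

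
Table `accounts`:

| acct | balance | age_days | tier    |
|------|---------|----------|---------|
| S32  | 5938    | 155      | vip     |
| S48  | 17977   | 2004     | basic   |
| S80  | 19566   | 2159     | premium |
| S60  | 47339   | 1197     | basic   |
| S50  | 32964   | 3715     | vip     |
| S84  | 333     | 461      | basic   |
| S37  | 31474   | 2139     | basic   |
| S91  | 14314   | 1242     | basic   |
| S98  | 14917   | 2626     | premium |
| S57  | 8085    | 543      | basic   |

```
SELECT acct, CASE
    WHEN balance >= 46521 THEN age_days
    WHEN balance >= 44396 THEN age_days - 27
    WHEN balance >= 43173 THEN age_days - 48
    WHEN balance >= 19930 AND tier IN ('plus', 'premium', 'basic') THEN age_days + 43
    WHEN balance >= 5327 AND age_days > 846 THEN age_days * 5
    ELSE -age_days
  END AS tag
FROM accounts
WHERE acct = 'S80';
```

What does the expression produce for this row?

10795

acct = S80: balance=19566, age_days=2159, tier=premium.
balance >= 46521 → false
balance >= 44396 → false
balance >= 43173 → false
balance >= 19930 AND tier IN ('plus', 'premium', 'basic') → false
balance >= 5327 AND age_days > 846 → true → 10795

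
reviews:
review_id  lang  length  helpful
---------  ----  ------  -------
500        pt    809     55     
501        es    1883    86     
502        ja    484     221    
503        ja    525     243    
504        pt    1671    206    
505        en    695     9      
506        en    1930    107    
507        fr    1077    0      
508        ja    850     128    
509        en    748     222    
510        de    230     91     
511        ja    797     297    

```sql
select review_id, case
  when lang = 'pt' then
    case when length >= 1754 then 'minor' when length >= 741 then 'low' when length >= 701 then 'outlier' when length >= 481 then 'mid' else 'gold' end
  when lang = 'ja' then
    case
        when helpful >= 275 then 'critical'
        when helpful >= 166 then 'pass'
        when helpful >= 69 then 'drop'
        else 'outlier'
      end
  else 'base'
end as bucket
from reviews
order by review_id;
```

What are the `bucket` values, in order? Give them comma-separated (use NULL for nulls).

review_id=500: lang='pt' → inner[length >= 741] → low
review_id=501: lang='es' → outer ELSE → base
review_id=502: lang='ja' → inner[helpful >= 166] → pass
review_id=503: lang='ja' → inner[helpful >= 166] → pass
review_id=504: lang='pt' → inner[length >= 741] → low
review_id=505: lang='en' → outer ELSE → base
review_id=506: lang='en' → outer ELSE → base
review_id=507: lang='fr' → outer ELSE → base
review_id=508: lang='ja' → inner[helpful >= 69] → drop
review_id=509: lang='en' → outer ELSE → base
review_id=510: lang='de' → outer ELSE → base
review_id=511: lang='ja' → inner[helpful >= 275] → critical

low, base, pass, pass, low, base, base, base, drop, base, base, critical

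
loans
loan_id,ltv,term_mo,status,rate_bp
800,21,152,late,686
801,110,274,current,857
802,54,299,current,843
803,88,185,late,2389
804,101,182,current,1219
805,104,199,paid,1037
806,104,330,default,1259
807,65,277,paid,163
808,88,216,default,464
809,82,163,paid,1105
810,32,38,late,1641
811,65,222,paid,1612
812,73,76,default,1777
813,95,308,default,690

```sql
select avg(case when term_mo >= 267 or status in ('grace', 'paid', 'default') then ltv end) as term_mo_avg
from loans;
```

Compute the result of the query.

84

loan_id=800: ✗
loan_id=801: ✓ → 110
loan_id=802: ✓ → 54
loan_id=803: ✗
loan_id=804: ✗
loan_id=805: ✓ → 104
loan_id=806: ✓ → 104
loan_id=807: ✓ → 65
loan_id=808: ✓ → 88
loan_id=809: ✓ → 82
loan_id=810: ✗
loan_id=811: ✓ → 65
loan_id=812: ✓ → 73
loan_id=813: ✓ → 95
term_mo_avg = (110 + 54 + 104 + 104 + 65 + 88 + 82 + 65 + 73 + 95) / 10 = 84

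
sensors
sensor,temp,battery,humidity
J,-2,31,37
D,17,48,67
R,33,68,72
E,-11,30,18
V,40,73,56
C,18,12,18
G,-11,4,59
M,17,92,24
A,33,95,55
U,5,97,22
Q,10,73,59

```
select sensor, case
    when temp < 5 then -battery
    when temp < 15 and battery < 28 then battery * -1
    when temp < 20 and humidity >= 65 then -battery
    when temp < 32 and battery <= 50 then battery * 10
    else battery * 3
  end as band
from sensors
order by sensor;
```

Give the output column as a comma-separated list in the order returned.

285, 120, -48, -30, -4, -31, 276, 219, 204, 291, 219

sensor=A: ELSE → 285
sensor=C: temp < 32 and battery <= 50 → 120
sensor=D: temp < 20 and humidity >= 65 → -48
sensor=E: temp < 5 → -30
sensor=G: temp < 5 → -4
sensor=J: temp < 5 → -31
sensor=M: ELSE → 276
sensor=Q: ELSE → 219
sensor=R: ELSE → 204
sensor=U: ELSE → 291
sensor=V: ELSE → 219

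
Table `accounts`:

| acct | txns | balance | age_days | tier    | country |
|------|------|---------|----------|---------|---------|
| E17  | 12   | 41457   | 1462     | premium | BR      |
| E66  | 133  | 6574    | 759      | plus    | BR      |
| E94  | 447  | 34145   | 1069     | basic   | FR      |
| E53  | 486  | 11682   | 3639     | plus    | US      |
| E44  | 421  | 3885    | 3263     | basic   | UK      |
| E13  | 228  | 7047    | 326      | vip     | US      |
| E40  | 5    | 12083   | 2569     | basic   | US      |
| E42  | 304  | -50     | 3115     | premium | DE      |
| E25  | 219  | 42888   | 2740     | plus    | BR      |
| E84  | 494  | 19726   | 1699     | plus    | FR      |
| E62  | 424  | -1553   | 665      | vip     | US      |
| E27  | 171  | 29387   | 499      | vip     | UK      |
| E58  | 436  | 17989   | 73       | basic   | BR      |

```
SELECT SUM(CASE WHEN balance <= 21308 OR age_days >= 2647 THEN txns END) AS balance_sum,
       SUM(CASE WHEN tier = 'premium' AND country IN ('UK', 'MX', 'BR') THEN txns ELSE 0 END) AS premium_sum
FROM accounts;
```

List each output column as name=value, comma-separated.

[balance_sum: balance <= 21308 OR age_days >= 2647]
acct=E17: ✗
acct=E66: ✓ → 133
acct=E94: ✗
acct=E53: ✓ → 486
acct=E44: ✓ → 421
acct=E13: ✓ → 228
acct=E40: ✓ → 5
acct=E42: ✓ → 304
acct=E25: ✓ → 219
acct=E84: ✓ → 494
acct=E62: ✓ → 424
acct=E27: ✗
acct=E58: ✓ → 436
balance_sum = 133 + 486 + 421 + 228 + 5 + 304 + 219 + 494 + 424 + 436 = 3150
—
[premium_sum: tier = 'premium' AND country IN ('UK', 'MX', 'BR')]
acct=E17: ✓ → 12
acct=E66: ✗
acct=E94: ✗
acct=E53: ✗
acct=E44: ✗
acct=E13: ✗
acct=E40: ✗
acct=E42: ✗
acct=E25: ✗
acct=E84: ✗
acct=E62: ✗
acct=E27: ✗
acct=E58: ✗
premium_sum = 12

balance_sum=3150, premium_sum=12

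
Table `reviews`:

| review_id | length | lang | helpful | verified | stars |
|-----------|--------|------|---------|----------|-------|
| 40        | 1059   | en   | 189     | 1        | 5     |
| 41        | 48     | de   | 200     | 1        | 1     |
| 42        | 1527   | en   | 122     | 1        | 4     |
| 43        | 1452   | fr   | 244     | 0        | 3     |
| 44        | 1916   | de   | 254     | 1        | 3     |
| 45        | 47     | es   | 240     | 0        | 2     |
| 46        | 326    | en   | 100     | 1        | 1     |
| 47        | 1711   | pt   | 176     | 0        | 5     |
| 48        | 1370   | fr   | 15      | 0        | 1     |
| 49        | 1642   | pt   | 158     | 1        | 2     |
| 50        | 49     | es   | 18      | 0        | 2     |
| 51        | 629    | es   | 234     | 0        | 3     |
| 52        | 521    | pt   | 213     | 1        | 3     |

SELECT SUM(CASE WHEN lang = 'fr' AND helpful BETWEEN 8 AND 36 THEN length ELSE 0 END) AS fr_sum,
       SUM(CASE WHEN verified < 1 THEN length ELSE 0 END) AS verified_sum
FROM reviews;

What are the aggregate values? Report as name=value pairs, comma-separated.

[fr_sum: lang = 'fr' AND helpful BETWEEN 8 AND 36]
review_id=40: ✗
review_id=41: ✗
review_id=42: ✗
review_id=43: ✗
review_id=44: ✗
review_id=45: ✗
review_id=46: ✗
review_id=47: ✗
review_id=48: ✓ → 1370
review_id=49: ✗
review_id=50: ✗
review_id=51: ✗
review_id=52: ✗
fr_sum = 1370
—
[verified_sum: verified < 1]
review_id=40: ✗
review_id=41: ✗
review_id=42: ✗
review_id=43: ✓ → 1452
review_id=44: ✗
review_id=45: ✓ → 47
review_id=46: ✗
review_id=47: ✓ → 1711
review_id=48: ✓ → 1370
review_id=49: ✗
review_id=50: ✓ → 49
review_id=51: ✓ → 629
review_id=52: ✗
verified_sum = 1452 + 47 + 1711 + 1370 + 49 + 629 = 5258

fr_sum=1370, verified_sum=5258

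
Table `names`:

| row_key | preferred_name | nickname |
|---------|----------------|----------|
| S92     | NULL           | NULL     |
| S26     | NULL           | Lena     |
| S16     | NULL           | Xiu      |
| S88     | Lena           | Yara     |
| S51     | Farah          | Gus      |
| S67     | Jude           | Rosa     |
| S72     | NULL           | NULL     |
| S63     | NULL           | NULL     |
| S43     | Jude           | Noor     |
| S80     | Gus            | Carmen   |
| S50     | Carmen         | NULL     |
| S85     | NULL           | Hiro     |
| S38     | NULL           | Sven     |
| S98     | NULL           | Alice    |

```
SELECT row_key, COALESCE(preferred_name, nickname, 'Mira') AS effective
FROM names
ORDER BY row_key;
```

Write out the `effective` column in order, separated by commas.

row_key=S16: preferred_name=NULL, nickname=Xiu → Xiu
row_key=S26: preferred_name=NULL, nickname=Lena → Lena
row_key=S38: preferred_name=NULL, nickname=Sven → Sven
row_key=S43: preferred_name=Jude → Jude
row_key=S50: preferred_name=Carmen → Carmen
row_key=S51: preferred_name=Farah → Farah
row_key=S63: preferred_name=NULL, nickname=NULL, → literal Mira → Mira
row_key=S67: preferred_name=Jude → Jude
row_key=S72: preferred_name=NULL, nickname=NULL, → literal Mira → Mira
row_key=S80: preferred_name=Gus → Gus
row_key=S85: preferred_name=NULL, nickname=Hiro → Hiro
row_key=S88: preferred_name=Lena → Lena
row_key=S92: preferred_name=NULL, nickname=NULL, → literal Mira → Mira
row_key=S98: preferred_name=NULL, nickname=Alice → Alice

Xiu, Lena, Sven, Jude, Carmen, Farah, Mira, Jude, Mira, Gus, Hiro, Lena, Mira, Alice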